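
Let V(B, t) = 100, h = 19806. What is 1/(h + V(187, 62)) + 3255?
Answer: 64794031/19906 ≈ 3255.0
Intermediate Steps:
1/(h + V(187, 62)) + 3255 = 1/(19806 + 100) + 3255 = 1/19906 + 3255 = 64794031/19906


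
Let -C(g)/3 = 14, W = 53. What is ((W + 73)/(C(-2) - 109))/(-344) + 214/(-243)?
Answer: -5542699/6311196 ≈ -0.87823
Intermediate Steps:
C(g) = -42 (C(g) = -3*14 = -42)
((W + 73)/(C(-2) - 109))/(-344) + 214/(-243) = ((53 + 73)/(-42 - 109))/(-344) + 214/(-243) = (126/(-151))*(-1/344) + 214*(-1/243) = (126*(-1/151))*(-1/344) - 214/243 = -126/151*(-1/344) - 214/243 = 63/25972 - 214/243 = -5542699/6311196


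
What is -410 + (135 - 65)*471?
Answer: 32560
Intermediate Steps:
-410 + (135 - 65)*471 = -410 + 70*471 = -410 + 32970 = 32560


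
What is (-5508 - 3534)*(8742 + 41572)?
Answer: -454939188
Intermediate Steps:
(-5508 - 3534)*(8742 + 41572) = -9042*50314 = -454939188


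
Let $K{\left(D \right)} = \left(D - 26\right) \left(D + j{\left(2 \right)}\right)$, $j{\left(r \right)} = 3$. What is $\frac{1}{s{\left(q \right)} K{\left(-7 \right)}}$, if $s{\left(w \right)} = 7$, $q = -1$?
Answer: $\frac{1}{924} \approx 0.0010823$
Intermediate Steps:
$K{\left(D \right)} = \left(-26 + D\right) \left(3 + D\right)$ ($K{\left(D \right)} = \left(D - 26\right) \left(D + 3\right) = \left(-26 + D\right) \left(3 + D\right)$)
$\frac{1}{s{\left(q \right)} K{\left(-7 \right)}} = \frac{1}{7 \left(-78 + \left(-7\right)^{2} - -161\right)} = \frac{1}{7 \left(-78 + 49 + 161\right)} = \frac{1}{7 \cdot 132} = \frac{1}{924}$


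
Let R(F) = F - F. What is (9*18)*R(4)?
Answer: 0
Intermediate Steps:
R(F) = 0
(9*18)*R(4) = (9*18)*0 = 162*0 = 0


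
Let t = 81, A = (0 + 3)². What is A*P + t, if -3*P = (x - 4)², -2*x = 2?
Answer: 6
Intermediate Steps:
x = -1 (x = -½*2 = -1)
A = 9 (A = 3² = 9)
P = -25/3 (P = -(-1 - 4)²/3 = -⅓*(-5)² = -⅓*25 = -25/3 ≈ -8.3333)
A*P + t = 9*(-25/3) + 81 = -75 + 81 = 6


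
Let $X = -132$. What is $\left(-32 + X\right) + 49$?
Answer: $-115$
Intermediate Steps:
$\left(-32 + X\right) + 49 = \left(-32 - 132\right) + 49 = -164 + 49 = -115$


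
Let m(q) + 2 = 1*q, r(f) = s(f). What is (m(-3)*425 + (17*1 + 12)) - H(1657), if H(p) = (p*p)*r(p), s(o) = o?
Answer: -4549542489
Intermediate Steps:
r(f) = f
m(q) = -2 + q (m(q) = -2 + 1*q = -2 + q)
H(p) = p³ (H(p) = (p*p)*p = p²*p = p³)
(m(-3)*425 + (17*1 + 12)) - H(1657) = ((-2 - 3)*425 + (17*1 + 12)) - 1*1657³ = (-5*425 + (17 + 12)) - 1*4549540393 = (-2125 + 29) - 4549540393 = -2096 - 4549540393 = -4549542489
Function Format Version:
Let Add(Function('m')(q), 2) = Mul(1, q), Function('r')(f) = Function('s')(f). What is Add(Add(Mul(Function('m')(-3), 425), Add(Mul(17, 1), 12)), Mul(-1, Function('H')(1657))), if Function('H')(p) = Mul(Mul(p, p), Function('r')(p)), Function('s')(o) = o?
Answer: -4549542489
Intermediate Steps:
Function('r')(f) = f
Function('m')(q) = Add(-2, q) (Function('m')(q) = Add(-2, Mul(1, q)) = Add(-2, q))
Function('H')(p) = Pow(p, 3) (Function('H')(p) = Mul(Mul(p, p), p) = Mul(Pow(p, 2), p) = Pow(p, 3))
Add(Add(Mul(Function('m')(-3), 425), Add(Mul(17, 1), 12)), Mul(-1, Function('H')(1657))) = Add(Add(Mul(Add(-2, -3), 425), Add(Mul(17, 1), 12)), Mul(-1, Pow(1657, 3))) = Add(Add(Mul(-5, 425), Add(17, 12)), Mul(-1, 4549540393)) = Add(Add(-2125, 29), -4549540393) = Add(-2096, -4549540393) = -4549542489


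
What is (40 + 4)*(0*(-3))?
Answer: 0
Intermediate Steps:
(40 + 4)*(0*(-3)) = 44*0 = 0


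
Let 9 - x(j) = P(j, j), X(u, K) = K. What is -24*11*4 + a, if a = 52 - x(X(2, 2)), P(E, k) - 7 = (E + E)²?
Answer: -990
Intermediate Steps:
P(E, k) = 7 + 4*E² (P(E, k) = 7 + (E + E)² = 7 + (2*E)² = 7 + 4*E²)
x(j) = 2 - 4*j² (x(j) = 9 - (7 + 4*j²) = 9 + (-7 - 4*j²) = 2 - 4*j²)
a = 66 (a = 52 - (2 - 4*2²) = 52 - (2 - 4*4) = 52 - (2 - 16) = 52 - 1*(-14) = 52 + 14 = 66)
-24*11*4 + a = -24*11*4 + 66 = -264*4 + 66 = -1056 + 66 = -990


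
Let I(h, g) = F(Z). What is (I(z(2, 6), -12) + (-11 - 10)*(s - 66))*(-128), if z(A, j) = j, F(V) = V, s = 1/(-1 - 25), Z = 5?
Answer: -2315968/13 ≈ -1.7815e+5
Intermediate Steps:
s = -1/26 (s = 1/(-26) = -1/26 ≈ -0.038462)
I(h, g) = 5
(I(z(2, 6), -12) + (-11 - 10)*(s - 66))*(-128) = (5 + (-11 - 10)*(-1/26 - 66))*(-128) = (5 - 21*(-1717/26))*(-128) = (5 + 36057/26)*(-128) = (36187/26)*(-128) = -2315968/13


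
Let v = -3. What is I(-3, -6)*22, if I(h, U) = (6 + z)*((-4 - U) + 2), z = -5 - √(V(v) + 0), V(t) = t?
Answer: 88 - 88*I*√3 ≈ 88.0 - 152.42*I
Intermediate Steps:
z = -5 - I*√3 (z = -5 - √(-3 + 0) = -5 - √(-3) = -5 - I*√3 ≈ -5.0 - 1.732*I)
I(h, U) = (1 - I*√3)*(-2 - U) (I(h, U) = (6 + (-5 - I*√3))*((-4 - U) + 2) = (1 - I*√3)*(-2 - U))
I(-3, -6)*22 = (-2 - 1*(-6) + 2*I*√3 + I*(-6)*√3)*22 = (-2 + 6 + 2*I*√3 - 6*I*√3)*22 = (4 - 4*I*√3)*22 = 88 - 88*I*√3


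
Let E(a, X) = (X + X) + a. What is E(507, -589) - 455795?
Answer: -456466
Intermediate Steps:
E(a, X) = a + 2*X (E(a, X) = 2*X + a = a + 2*X)
E(507, -589) - 455795 = (507 + 2*(-589)) - 455795 = (507 - 1178) - 455795 = -671 - 455795 = -456466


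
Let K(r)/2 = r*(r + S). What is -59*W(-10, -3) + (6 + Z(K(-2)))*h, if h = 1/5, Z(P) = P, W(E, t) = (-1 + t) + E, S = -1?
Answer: 4148/5 ≈ 829.60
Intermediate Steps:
W(E, t) = -1 + E + t
K(r) = 2*r*(-1 + r) (K(r) = 2*(r*(r - 1)) = 2*(r*(-1 + r)) = 2*r*(-1 + r))
h = ⅕ ≈ 0.20000
-59*W(-10, -3) + (6 + Z(K(-2)))*h = -59*(-1 - 10 - 3) + (6 + 2*(-2)*(-1 - 2))*(⅕) = -59*(-14) + (6 + 2*(-2)*(-3))*(⅕) = 826 + (6 + 12)*(⅕) = 826 + 18*(⅕) = 826 + 18/5 = 4148/5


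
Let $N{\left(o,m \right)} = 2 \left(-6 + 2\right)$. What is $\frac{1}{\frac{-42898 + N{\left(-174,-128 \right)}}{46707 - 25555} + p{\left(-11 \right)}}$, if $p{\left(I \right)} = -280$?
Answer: $- \frac{10576}{2982733} \approx -0.0035457$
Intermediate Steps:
$N{\left(o,m \right)} = -8$ ($N{\left(o,m \right)} = 2 \left(-4\right) = -8$)
$\frac{1}{\frac{-42898 + N{\left(-174,-128 \right)}}{46707 - 25555} + p{\left(-11 \right)}} = \frac{1}{\frac{-42898 - 8}{46707 - 25555} - 280} = \frac{1}{- \frac{42906}{21152} - 280} = \frac{1}{\left(-42906\right) \frac{1}{21152} - 280} = \frac{1}{- \frac{21453}{10576} - 280} = \frac{1}{- \frac{2982733}{10576}} = - \frac{10576}{2982733}$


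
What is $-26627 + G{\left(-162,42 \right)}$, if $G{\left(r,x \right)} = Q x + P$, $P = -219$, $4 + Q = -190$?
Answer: $-34994$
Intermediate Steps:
$Q = -194$ ($Q = -4 - 190 = -194$)
$G{\left(r,x \right)} = -219 - 194 x$ ($G{\left(r,x \right)} = - 194 x - 219 = -219 - 194 x$)
$-26627 + G{\left(-162,42 \right)} = -26627 - 8367 = -34994$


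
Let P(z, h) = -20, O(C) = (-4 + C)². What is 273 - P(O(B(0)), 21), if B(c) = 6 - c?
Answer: 293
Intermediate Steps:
273 - P(O(B(0)), 21) = 273 - 1*(-20) = 273 + 20 = 293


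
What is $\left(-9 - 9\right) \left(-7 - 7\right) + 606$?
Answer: $858$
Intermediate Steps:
$\left(-9 - 9\right) \left(-7 - 7\right) + 606 = - 18 \left(-7 - 7\right) + 606 = \left(-18\right) \left(-14\right) + 606 = 252 + 606 = 858$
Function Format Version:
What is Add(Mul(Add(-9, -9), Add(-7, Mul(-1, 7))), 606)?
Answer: 858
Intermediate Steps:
Add(Mul(Add(-9, -9), Add(-7, Mul(-1, 7))), 606) = Add(Mul(-18, Add(-7, -7)), 606) = Add(Mul(-18, -14), 606) = Add(252, 606) = 858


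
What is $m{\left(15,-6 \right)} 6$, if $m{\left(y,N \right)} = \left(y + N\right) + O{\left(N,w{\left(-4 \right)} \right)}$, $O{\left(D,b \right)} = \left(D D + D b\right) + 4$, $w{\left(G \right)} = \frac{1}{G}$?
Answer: $303$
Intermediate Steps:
$O{\left(D,b \right)} = 4 + D^{2} + D b$ ($O{\left(D,b \right)} = \left(D^{2} + D b\right) + 4 = 4 + D^{2} + D b$)
$m{\left(y,N \right)} = 4 + y + N^{2} + \frac{3 N}{4}$ ($m{\left(y,N \right)} = \left(y + N\right) + \left(4 + N^{2} + \frac{N}{-4}\right) = \left(N + y\right) + \left(4 + N^{2} + N \left(- \frac{1}{4}\right)\right) = \left(N + y\right) + \left(4 + N^{2} - \frac{N}{4}\right) = 4 + y + N^{2} + \frac{3 N}{4}$)
$m{\left(15,-6 \right)} 6 = \left(4 + 15 + \left(-6\right)^{2} + \frac{3}{4} \left(-6\right)\right) 6 = \left(4 + 15 + 36 - \frac{9}{2}\right) 6 = \frac{101}{2} \cdot 6 = 303$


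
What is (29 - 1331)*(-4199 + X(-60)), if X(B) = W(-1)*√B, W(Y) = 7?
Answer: 5467098 - 18228*I*√15 ≈ 5.4671e+6 - 70597.0*I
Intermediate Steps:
X(B) = 7*√B
(29 - 1331)*(-4199 + X(-60)) = (29 - 1331)*(-4199 + 7*√(-60)) = -1302*(-4199 + 7*(2*I*√15)) = -1302*(-4199 + 14*I*√15) = 5467098 - 18228*I*√15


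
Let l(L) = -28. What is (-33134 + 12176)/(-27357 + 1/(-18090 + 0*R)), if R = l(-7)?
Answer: 379130220/494888131 ≈ 0.76609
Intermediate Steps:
R = -28
(-33134 + 12176)/(-27357 + 1/(-18090 + 0*R)) = (-33134 + 12176)/(-27357 + 1/(-18090 + 0*(-28))) = -20958/(-27357 + 1/(-18090 + 0)) = -20958/(-27357 + 1/(-18090)) = -20958/(-27357 - 1/18090) = -20958/(-494888131/18090) = -20958*(-18090/494888131) = 379130220/494888131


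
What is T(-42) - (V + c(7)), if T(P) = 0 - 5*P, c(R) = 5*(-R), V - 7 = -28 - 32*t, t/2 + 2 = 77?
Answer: 5066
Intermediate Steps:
t = 150 (t = -4 + 2*77 = -4 + 154 = 150)
V = -4821 (V = 7 + (-28 - 32*150) = 7 + (-28 - 4800) = 7 - 4828 = -4821)
c(R) = -5*R
T(P) = -5*P
T(-42) - (V + c(7)) = -5*(-42) - (-4821 - 5*7) = 210 - (-4821 - 35) = 210 - 1*(-4856) = 210 + 4856 = 5066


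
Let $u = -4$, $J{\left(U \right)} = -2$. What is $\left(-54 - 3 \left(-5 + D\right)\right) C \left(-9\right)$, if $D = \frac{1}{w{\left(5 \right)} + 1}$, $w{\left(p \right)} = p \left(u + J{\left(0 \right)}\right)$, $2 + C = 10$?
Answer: $\frac{81216}{29} \approx 2800.6$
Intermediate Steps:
$C = 8$ ($C = -2 + 10 = 8$)
$w{\left(p \right)} = - 6 p$ ($w{\left(p \right)} = p \left(-4 - 2\right) = p \left(-6\right) = - 6 p$)
$D = - \frac{1}{29}$ ($D = \frac{1}{\left(-6\right) 5 + 1} = \frac{1}{-30 + 1} = \frac{1}{-29} = - \frac{1}{29} \approx -0.034483$)
$\left(-54 - 3 \left(-5 + D\right)\right) C \left(-9\right) = \left(-54 - 3 \left(-5 - \frac{1}{29}\right)\right) 8 \left(-9\right) = \left(-54 - - \frac{438}{29}\right) \left(-72\right) = \left(-54 + \frac{438}{29}\right) \left(-72\right) = \left(- \frac{1128}{29}\right) \left(-72\right) = \frac{81216}{29}$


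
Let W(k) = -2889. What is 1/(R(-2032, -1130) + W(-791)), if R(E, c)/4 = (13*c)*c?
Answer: 1/66395911 ≈ 1.5061e-8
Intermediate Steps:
R(E, c) = 52*c**2 (R(E, c) = 4*((13*c)*c) = 4*(13*c**2) = 52*c**2)
1/(R(-2032, -1130) + W(-791)) = 1/(52*(-1130)**2 - 2889) = 1/(52*1276900 - 2889) = 1/(66398800 - 2889) = 1/66395911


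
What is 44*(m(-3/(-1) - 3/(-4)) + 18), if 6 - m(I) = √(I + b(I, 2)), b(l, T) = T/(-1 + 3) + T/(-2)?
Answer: 1056 - 22*√15 ≈ 970.79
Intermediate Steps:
b(l, T) = 0 (b(l, T) = T/2 + T*(-½) = T*(½) - T/2 = T/2 - T/2 = 0)
m(I) = 6 - √I (m(I) = 6 - √(I + 0) = 6 - √I)
44*(m(-3/(-1) - 3/(-4)) + 18) = 44*((6 - √(-3/(-1) - 3/(-4))) + 18) = 44*((6 - √(-3*(-1) - 3*(-¼))) + 18) = 44*((6 - √(3 + ¾)) + 18) = 44*((6 - √(15/4)) + 18) = 44*((6 - √15/2) + 18) = 44*(24 - √15/2) = 1056 - 22*√15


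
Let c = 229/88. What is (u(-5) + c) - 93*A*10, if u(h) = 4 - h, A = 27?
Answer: -2208659/88 ≈ -25098.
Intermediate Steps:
c = 229/88 (c = 229*(1/88) = 229/88 ≈ 2.6023)
(u(-5) + c) - 93*A*10 = ((4 - 1*(-5)) + 229/88) - 2511*10 = ((4 + 5) + 229/88) - 93*270 = (9 + 229/88) - 25110 = 1021/88 - 25110 = -2208659/88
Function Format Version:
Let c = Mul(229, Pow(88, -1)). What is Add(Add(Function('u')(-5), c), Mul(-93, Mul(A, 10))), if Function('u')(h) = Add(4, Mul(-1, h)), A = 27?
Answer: Rational(-2208659, 88) ≈ -25098.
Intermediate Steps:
c = Rational(229, 88) (c = Mul(229, Rational(1, 88)) = Rational(229, 88) ≈ 2.6023)
Add(Add(Function('u')(-5), c), Mul(-93, Mul(A, 10))) = Add(Add(Add(4, Mul(-1, -5)), Rational(229, 88)), Mul(-93, Mul(27, 10))) = Add(Add(Add(4, 5), Rational(229, 88)), Mul(-93, 270)) = Add(Add(9, Rational(229, 88)), -25110) = Add(Rational(1021, 88), -25110) = Rational(-2208659, 88)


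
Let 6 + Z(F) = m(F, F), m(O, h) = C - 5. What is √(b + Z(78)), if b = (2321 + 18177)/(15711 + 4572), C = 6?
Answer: I*√1641239511/20283 ≈ 1.9973*I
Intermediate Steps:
m(O, h) = 1 (m(O, h) = 6 - 5 = 1)
Z(F) = -5 (Z(F) = -6 + 1 = -5)
b = 20498/20283 ≈ 1.0106
√(b + Z(78)) = √(20498/20283 - 5) = √(-80917/20283) = I*√1641239511/20283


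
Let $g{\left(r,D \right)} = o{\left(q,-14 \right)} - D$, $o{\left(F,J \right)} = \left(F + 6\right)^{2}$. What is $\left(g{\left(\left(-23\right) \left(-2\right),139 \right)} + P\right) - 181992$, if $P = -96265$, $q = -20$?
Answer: $-278200$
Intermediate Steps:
$o{\left(F,J \right)} = \left(6 + F\right)^{2}$
$g{\left(r,D \right)} = 196 - D$ ($g{\left(r,D \right)} = \left(6 - 20\right)^{2} - D = \left(-14\right)^{2} - D = 196 - D$)
$\left(g{\left(\left(-23\right) \left(-2\right),139 \right)} + P\right) - 181992 = \left(\left(196 - 139\right) - 96265\right) - 181992 = \left(57 - 96265\right) - 181992 = -96208 - 181992 = -278200$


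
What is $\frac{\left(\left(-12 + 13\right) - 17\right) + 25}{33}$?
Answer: $\frac{3}{11} \approx 0.27273$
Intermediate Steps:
$\frac{\left(\left(-12 + 13\right) - 17\right) + 25}{33} = \left(\left(1 - 17\right) + 25\right) \frac{1}{33} = \left(-16 + 25\right) \frac{1}{33} = 9 \cdot \frac{1}{33} = \frac{3}{11}$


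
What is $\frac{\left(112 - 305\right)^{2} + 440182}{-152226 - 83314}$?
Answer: $- \frac{477431}{235540} \approx -2.027$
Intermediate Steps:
$\frac{\left(112 - 305\right)^{2} + 440182}{-152226 - 83314} = \frac{\left(-193\right)^{2} + 440182}{-235540} = \left(37249 + 440182\right) \left(- \frac{1}{235540}\right) = 477431 \left(- \frac{1}{235540}\right) = - \frac{477431}{235540}$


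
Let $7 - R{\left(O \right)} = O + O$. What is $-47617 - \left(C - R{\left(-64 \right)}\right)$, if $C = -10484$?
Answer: $-36998$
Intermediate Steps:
$R{\left(O \right)} = 7 - 2 O$ ($R{\left(O \right)} = 7 - \left(O + O\right) = 7 - 2 O$)
$-47617 - \left(C - R{\left(-64 \right)}\right) = -47617 - \left(-10484 - \left(7 - -128\right)\right) = -47617 - \left(-10484 - \left(7 + 128\right)\right) = -47617 - \left(-10484 - 135\right) = -47617 - -10619 = -47617 + 10619 = -36998$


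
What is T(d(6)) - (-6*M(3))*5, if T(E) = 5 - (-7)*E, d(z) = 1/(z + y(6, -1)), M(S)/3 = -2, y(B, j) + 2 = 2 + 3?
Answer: -1568/9 ≈ -174.22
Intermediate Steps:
y(B, j) = 3 (y(B, j) = -2 + (2 + 3) = -2 + 5 = 3)
M(S) = -6 (M(S) = 3*(-2) = -6)
d(z) = 1/(3 + z) (d(z) = 1/(z + 3) = 1/(3 + z))
T(E) = 5 + 7*E
T(d(6)) - (-6*M(3))*5 = (5 + 7/(3 + 6)) - (-6*(-6))*5 = (5 + 7/9) - 36*5 = (5 + 7*(⅑)) - 1*180 = (5 + 7/9) - 180 = 52/9 - 180 = -1568/9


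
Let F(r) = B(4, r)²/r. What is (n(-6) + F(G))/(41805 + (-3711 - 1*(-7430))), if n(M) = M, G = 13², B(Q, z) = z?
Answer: 163/45524 ≈ 0.0035805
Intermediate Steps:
G = 169
F(r) = r (F(r) = r²/r = r)
(n(-6) + F(G))/(41805 + (-3711 - 1*(-7430))) = (-6 + 169)/(41805 + (-3711 - 1*(-7430))) = 163/(41805 + (-3711 + 7430)) = 163/(41805 + 3719) = 163/45524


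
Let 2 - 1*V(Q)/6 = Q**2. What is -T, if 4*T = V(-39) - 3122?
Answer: 3059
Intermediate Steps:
V(Q) = 12 - 6*Q**2
T = -3059 (T = ((12 - 6*(-39)**2) - 3122)/4 = ((12 - 6*1521) - 3122)/4 = ((12 - 9126) - 3122)/4 = (-9114 - 3122)/4 = (1/4)*(-12236) = -3059)
-T = -1*(-3059) = 3059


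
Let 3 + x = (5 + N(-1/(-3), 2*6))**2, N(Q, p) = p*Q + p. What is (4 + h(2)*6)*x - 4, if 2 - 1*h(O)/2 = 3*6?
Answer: -82348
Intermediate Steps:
h(O) = -32 (h(O) = 4 - 6*6 = 4 - 2*18 = 4 - 36 = -32)
N(Q, p) = p + Q*p (N(Q, p) = Q*p + p = p + Q*p)
x = 438 (x = -3 + (5 + (2*6)*(1 - 1/(-3)))**2 = -3 + (5 + 12*(1 - 1*(-1/3)))**2 = -3 + (5 + 12*(1 + 1/3))**2 = -3 + (5 + 12*(4/3))**2 = -3 + (5 + 16)**2 = -3 + 21**2 = -3 + 441 = 438)
(4 + h(2)*6)*x - 4 = (4 - 32*6)*438 - 4 = (4 - 192)*438 - 4 = -188*438 - 4 = -82344 - 4 = -82348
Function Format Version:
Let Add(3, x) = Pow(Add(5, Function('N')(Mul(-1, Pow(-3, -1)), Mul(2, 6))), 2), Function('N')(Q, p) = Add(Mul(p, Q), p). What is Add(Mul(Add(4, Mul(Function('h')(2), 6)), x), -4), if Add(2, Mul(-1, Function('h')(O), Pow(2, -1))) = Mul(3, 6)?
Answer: -82348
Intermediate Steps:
Function('h')(O) = -32 (Function('h')(O) = Add(4, Mul(-2, Mul(3, 6))) = Add(4, Mul(-2, 18)) = Add(4, -36) = -32)
Function('N')(Q, p) = Add(p, Mul(Q, p)) (Function('N')(Q, p) = Add(Mul(Q, p), p) = Add(p, Mul(Q, p)))
x = 438 (x = Add(-3, Pow(Add(5, Mul(Mul(2, 6), Add(1, Mul(-1, Pow(-3, -1))))), 2)) = Add(-3, Pow(Add(5, Mul(12, Add(1, Mul(-1, Rational(-1, 3))))), 2)) = Add(-3, Pow(Add(5, Mul(12, Add(1, Rational(1, 3)))), 2)) = Add(-3, Pow(Add(5, Mul(12, Rational(4, 3))), 2)) = Add(-3, Pow(Add(5, 16), 2)) = Add(-3, Pow(21, 2)) = Add(-3, 441) = 438)
Add(Mul(Add(4, Mul(Function('h')(2), 6)), x), -4) = Add(Mul(Add(4, Mul(-32, 6)), 438), -4) = Add(Mul(Add(4, -192), 438), -4) = Add(Mul(-188, 438), -4) = Add(-82344, -4) = -82348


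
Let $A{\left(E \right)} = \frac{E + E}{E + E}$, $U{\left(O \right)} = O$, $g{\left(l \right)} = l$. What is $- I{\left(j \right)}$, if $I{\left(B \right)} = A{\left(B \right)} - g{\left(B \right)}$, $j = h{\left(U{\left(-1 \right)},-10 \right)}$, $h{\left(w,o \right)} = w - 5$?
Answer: $-7$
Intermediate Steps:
$h{\left(w,o \right)} = -5 + w$
$j = -6$ ($j = -5 - 1 = -6$)
$A{\left(E \right)} = 1$ ($A{\left(E \right)} = \frac{2 E}{2 E} = 2 E \frac{1}{2 E} = 1$)
$I{\left(B \right)} = 1 - B$
$- I{\left(j \right)} = - (1 - -6) = - (1 + 6) = \left(-1\right) 7 = -7$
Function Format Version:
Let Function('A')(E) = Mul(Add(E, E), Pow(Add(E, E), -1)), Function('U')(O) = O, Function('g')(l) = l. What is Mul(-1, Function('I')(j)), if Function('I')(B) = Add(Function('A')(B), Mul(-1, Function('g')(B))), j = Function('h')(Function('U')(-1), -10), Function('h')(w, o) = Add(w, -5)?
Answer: -7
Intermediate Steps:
Function('h')(w, o) = Add(-5, w)
j = -6 (j = Add(-5, -1) = -6)
Function('A')(E) = 1 (Function('A')(E) = Mul(Mul(2, E), Pow(Mul(2, E), -1)) = Mul(Mul(2, E), Mul(Rational(1, 2), Pow(E, -1))) = 1)
Function('I')(B) = Add(1, Mul(-1, B))
Mul(-1, Function('I')(j)) = Mul(-1, Add(1, Mul(-1, -6))) = Mul(-1, Add(1, 6)) = Mul(-1, 7) = -7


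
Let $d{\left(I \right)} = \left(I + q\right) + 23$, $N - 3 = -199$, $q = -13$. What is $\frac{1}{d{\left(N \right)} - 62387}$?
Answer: $- \frac{1}{62573} \approx -1.5981 \cdot 10^{-5}$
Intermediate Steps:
$N = -196$ ($N = 3 - 199 = -196$)
$d{\left(I \right)} = 10 + I$ ($d{\left(I \right)} = \left(I - 13\right) + 23 = \left(-13 + I\right) + 23 = 10 + I$)
$\frac{1}{d{\left(N \right)} - 62387} = \frac{1}{\left(10 - 196\right) - 62387} = \frac{1}{-186 - 62387} = \frac{1}{-62573} = - \frac{1}{62573}$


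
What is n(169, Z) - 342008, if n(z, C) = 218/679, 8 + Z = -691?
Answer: -232223214/679 ≈ -3.4201e+5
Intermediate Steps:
Z = -699 (Z = -8 - 691 = -699)
n(z, C) = 218/679 (n(z, C) = 218*(1/679) = 218/679)
n(169, Z) - 342008 = 218/679 - 342008 = -232223214/679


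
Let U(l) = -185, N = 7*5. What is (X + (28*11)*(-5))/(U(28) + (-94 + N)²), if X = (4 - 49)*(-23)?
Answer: -505/3296 ≈ -0.15322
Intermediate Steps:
N = 35
X = 1035 (X = -45*(-23) = 1035)
(X + (28*11)*(-5))/(U(28) + (-94 + N)²) = (1035 + (28*11)*(-5))/(-185 + (-94 + 35)²) = (1035 + 308*(-5))/(-185 + (-59)²) = (1035 - 1540)/(-185 + 3481) = -505/3296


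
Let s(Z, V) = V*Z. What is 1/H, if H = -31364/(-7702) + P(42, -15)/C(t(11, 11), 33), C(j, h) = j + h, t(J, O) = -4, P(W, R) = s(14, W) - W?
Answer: 111679/2557424 ≈ 0.043669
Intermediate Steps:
P(W, R) = 13*W (P(W, R) = W*14 - W = 14*W - W = 13*W)
C(j, h) = h + j
H = 2557424/111679 (H = -31364/(-7702) + (13*42)/(33 - 4) = -31364*(-1/7702) + 546/29 = 15682/3851 + 546*(1/29) = 15682/3851 + 546/29 = 2557424/111679 ≈ 22.900)
1/H = 1/(2557424/111679) = 111679/2557424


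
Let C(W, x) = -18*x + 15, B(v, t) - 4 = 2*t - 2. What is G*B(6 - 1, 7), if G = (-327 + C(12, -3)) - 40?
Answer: -4768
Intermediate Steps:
B(v, t) = 2 + 2*t (B(v, t) = 4 + (2*t - 2) = 4 + (-2 + 2*t) = 2 + 2*t)
C(W, x) = 15 - 18*x
G = -298 (G = (-327 + (15 - 18*(-3))) - 40 = (-327 + (15 + 54)) - 40 = (-327 + 69) - 40 = -258 - 40 = -298)
G*B(6 - 1, 7) = -298*(2 + 2*7) = -298*(2 + 14) = -298*16 = -4768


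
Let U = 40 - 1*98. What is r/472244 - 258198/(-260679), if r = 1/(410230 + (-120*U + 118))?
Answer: 16961129826302925/17124107707914736 ≈ 0.99048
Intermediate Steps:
U = -58 (U = 40 - 98 = -58)
r = 1/417308 (r = 1/(410230 + (-120*(-58) + 118)) = 1/(410230 + (6960 + 118)) = 1/(410230 + 7078) = 1/417308 ≈ 2.3963e-6)
r/472244 - 258198/(-260679) = (1/417308)/472244 - 258198/(-260679) = (1/417308)*(1/472244) - 258198*(-1/260679) = 1/197071199152 + 86066/86893 = 16961129826302925/17124107707914736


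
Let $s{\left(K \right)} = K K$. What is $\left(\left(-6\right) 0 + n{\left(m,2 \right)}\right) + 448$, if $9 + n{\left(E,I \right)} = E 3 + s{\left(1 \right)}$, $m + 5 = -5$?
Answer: $410$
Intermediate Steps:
$s{\left(K \right)} = K^{2}$
$m = -10$ ($m = -5 - 5 = -10$)
$n{\left(E,I \right)} = -8 + 3 E$ ($n{\left(E,I \right)} = -9 + \left(E 3 + 1^{2}\right) = -9 + \left(3 E + 1\right) = -9 + \left(1 + 3 E\right) = -8 + 3 E$)
$\left(\left(-6\right) 0 + n{\left(m,2 \right)}\right) + 448 = \left(\left(-6\right) 0 + \left(-8 + 3 \left(-10\right)\right)\right) + 448 = \left(0 - 38\right) + 448 = -38 + 448 = 410$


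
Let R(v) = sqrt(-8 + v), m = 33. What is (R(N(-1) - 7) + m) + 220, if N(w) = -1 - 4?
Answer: 253 + 2*I*sqrt(5) ≈ 253.0 + 4.4721*I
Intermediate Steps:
N(w) = -5
(R(N(-1) - 7) + m) + 220 = (sqrt(-8 + (-5 - 7)) + 33) + 220 = (sqrt(-8 - 12) + 33) + 220 = (sqrt(-20) + 33) + 220 = (2*I*sqrt(5) + 33) + 220 = (33 + 2*I*sqrt(5)) + 220 = 253 + 2*I*sqrt(5)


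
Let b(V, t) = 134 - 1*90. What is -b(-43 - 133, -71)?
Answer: -44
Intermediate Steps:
b(V, t) = 44 (b(V, t) = 134 - 90 = 44)
-b(-43 - 133, -71) = -1*44 = -44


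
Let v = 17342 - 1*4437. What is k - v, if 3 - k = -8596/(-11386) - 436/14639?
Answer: -1075310884228/83339827 ≈ -12903.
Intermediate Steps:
v = 12905 (v = 17342 - 4437 = 12905)
k = 189583207/83339827 (k = 3 - (-8596/(-11386) - 436/14639) = 3 - (-8596*(-1/11386) - 436*1/14639) = 3 - (4298/5693 - 436/14639) = 3 - 1*60436274/83339827 = 3 - 60436274/83339827 = 189583207/83339827 ≈ 2.2748)
k - v = 189583207/83339827 - 1*12905 = 189583207/83339827 - 12905 = -1075310884228/83339827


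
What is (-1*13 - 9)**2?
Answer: 484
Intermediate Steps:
(-1*13 - 9)**2 = (-13 - 9)**2 = (-22)**2 = 484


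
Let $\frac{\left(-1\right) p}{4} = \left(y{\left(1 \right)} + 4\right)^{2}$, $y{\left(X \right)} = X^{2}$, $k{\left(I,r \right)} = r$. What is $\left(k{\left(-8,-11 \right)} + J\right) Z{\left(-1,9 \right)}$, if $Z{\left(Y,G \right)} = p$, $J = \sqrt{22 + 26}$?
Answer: $1100 - 400 \sqrt{3} \approx 407.18$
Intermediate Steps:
$p = -100$ ($p = - 4 \left(1^{2} + 4\right)^{2} = - 4 \left(1 + 4\right)^{2} = - 4 \cdot 5^{2} = \left(-4\right) 25 = -100$)
$J = 4 \sqrt{3}$ ($J = \sqrt{48} = 4 \sqrt{3} \approx 6.9282$)
$Z{\left(Y,G \right)} = -100$
$\left(k{\left(-8,-11 \right)} + J\right) Z{\left(-1,9 \right)} = \left(-11 + 4 \sqrt{3}\right) \left(-100\right) = 1100 - 400 \sqrt{3}$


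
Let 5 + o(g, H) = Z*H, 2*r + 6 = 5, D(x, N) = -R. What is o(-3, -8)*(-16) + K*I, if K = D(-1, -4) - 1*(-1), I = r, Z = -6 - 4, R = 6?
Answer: -2395/2 ≈ -1197.5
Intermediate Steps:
D(x, N) = -6 (D(x, N) = -1*6 = -6)
r = -1/2 (r = -3 + (1/2)*5 = -3 + 5/2 = -1/2 ≈ -0.50000)
Z = -10
I = -1/2 ≈ -0.50000
o(g, H) = -5 - 10*H
K = -5 (K = -6 - 1*(-1) = -6 + 1 = -5)
o(-3, -8)*(-16) + K*I = (-5 - 10*(-8))*(-16) - 5*(-1/2) = (-5 + 80)*(-16) + 5/2 = 75*(-16) + 5/2 = -1200 + 5/2 = -2395/2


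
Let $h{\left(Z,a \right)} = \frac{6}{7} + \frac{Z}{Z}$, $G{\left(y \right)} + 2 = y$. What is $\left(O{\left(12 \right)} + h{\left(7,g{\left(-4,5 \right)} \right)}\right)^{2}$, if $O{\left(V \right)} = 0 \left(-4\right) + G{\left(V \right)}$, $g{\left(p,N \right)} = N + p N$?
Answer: $\frac{6889}{49} \approx 140.59$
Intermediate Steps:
$g{\left(p,N \right)} = N + N p$
$G{\left(y \right)} = -2 + y$
$h{\left(Z,a \right)} = \frac{13}{7}$ ($h{\left(Z,a \right)} = 6 \cdot \frac{1}{7} + 1 = \frac{6}{7} + 1 = \frac{13}{7}$)
$O{\left(V \right)} = -2 + V$ ($O{\left(V \right)} = 0 \left(-4\right) + \left(-2 + V\right) = 0 + \left(-2 + V\right) = -2 + V$)
$\left(O{\left(12 \right)} + h{\left(7,g{\left(-4,5 \right)} \right)}\right)^{2} = \left(\left(-2 + 12\right) + \frac{13}{7}\right)^{2} = \left(10 + \frac{13}{7}\right)^{2} = \left(\frac{83}{7}\right)^{2} = \frac{6889}{49}$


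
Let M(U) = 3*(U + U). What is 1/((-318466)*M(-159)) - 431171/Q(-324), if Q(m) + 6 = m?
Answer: 21832815286129/16709911020 ≈ 1306.6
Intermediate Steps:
Q(m) = -6 + m
M(U) = 6*U (M(U) = 3*(2*U) = 6*U)
1/((-318466)*M(-159)) - 431171/Q(-324) = 1/((-318466)*((6*(-159)))) - 431171/(-6 - 324) = -1/318466/(-954) - 431171/(-330) = -1/318466*(-1/954) - 431171*(-1/330) = 1/303816564 + 431171/330 = 21832815286129/16709911020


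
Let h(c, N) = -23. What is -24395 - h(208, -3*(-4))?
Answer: -24372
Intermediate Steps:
-24395 - h(208, -3*(-4)) = -24395 - 1*(-23) = -24395 + 23 = -24372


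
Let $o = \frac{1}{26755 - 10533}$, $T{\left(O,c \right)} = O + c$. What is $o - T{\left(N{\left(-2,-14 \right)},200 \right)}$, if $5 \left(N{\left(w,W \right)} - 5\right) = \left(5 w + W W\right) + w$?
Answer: $- \frac{19612393}{81110} \approx -241.8$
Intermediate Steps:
$N{\left(w,W \right)} = 5 + \frac{W^{2}}{5} + \frac{6 w}{5}$ ($N{\left(w,W \right)} = 5 + \frac{\left(5 w + W W\right) + w}{5} = 5 + \frac{\left(5 w + W^{2}\right) + w}{5} = 5 + \frac{\left(W^{2} + 5 w\right) + w}{5} = 5 + \frac{W^{2} + 6 w}{5} = 5 + \left(\frac{W^{2}}{5} + \frac{6 w}{5}\right) = 5 + \frac{W^{2}}{5} + \frac{6 w}{5}$)
$o = \frac{1}{16222} \approx 6.1645 \cdot 10^{-5}$
$o - T{\left(N{\left(-2,-14 \right)},200 \right)} = \frac{1}{16222} - \left(\left(5 + \frac{\left(-14\right)^{2}}{5} + \frac{6}{5} \left(-2\right)\right) + 200\right) = \frac{1}{16222} - \left(\left(5 + \frac{1}{5} \cdot 196 - \frac{12}{5}\right) + 200\right) = \frac{1}{16222} - \left(\left(5 + \frac{196}{5} - \frac{12}{5}\right) + 200\right) = \frac{1}{16222} - \left(\frac{209}{5} + 200\right) = \frac{1}{16222} - \frac{1209}{5} = - \frac{19612393}{81110}$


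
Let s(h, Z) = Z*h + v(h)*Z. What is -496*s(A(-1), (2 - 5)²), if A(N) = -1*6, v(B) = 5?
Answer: 4464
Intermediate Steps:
A(N) = -6
s(h, Z) = 5*Z + Z*h (s(h, Z) = Z*h + 5*Z = 5*Z + Z*h)
-496*s(A(-1), (2 - 5)²) = -496*(2 - 5)²*(5 - 6) = -496*(-3)²*(-1) = -4464*(-1) = -496*(-9) = 4464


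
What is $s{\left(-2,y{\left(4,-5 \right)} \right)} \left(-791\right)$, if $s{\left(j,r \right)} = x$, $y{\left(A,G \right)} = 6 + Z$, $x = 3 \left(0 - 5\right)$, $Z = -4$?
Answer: $11865$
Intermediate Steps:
$x = -15$ ($x = 3 \left(-5\right) = -15$)
$y{\left(A,G \right)} = 2$ ($y{\left(A,G \right)} = 6 - 4 = 2$)
$s{\left(j,r \right)} = -15$
$s{\left(-2,y{\left(4,-5 \right)} \right)} \left(-791\right) = \left(-15\right) \left(-791\right) = 11865$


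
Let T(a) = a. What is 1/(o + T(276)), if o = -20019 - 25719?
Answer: -1/45462 ≈ -2.1996e-5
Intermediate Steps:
o = -45738
1/(o + T(276)) = 1/(-45738 + 276) = 1/(-45462) = -1/45462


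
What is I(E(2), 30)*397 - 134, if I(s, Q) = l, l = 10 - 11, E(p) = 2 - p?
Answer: -531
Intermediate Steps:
l = -1
I(s, Q) = -1
I(E(2), 30)*397 - 134 = -1*397 - 134 = -397 - 134 = -531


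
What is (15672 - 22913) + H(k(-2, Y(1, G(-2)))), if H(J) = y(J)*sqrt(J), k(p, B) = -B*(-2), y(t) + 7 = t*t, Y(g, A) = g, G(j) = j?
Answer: -7241 - 3*sqrt(2) ≈ -7245.2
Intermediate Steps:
y(t) = -7 + t**2 (y(t) = -7 + t*t = -7 + t**2)
k(p, B) = 2*B
H(J) = sqrt(J)*(-7 + J**2) (H(J) = (-7 + J**2)*sqrt(J) = sqrt(J)*(-7 + J**2))
(15672 - 22913) + H(k(-2, Y(1, G(-2)))) = (15672 - 22913) + sqrt(2*1)*(-7 + (2*1)**2) = -7241 + sqrt(2)*(-7 + 2**2) = -7241 + sqrt(2)*(-7 + 4) = -7241 + sqrt(2)*(-3) = -7241 - 3*sqrt(2)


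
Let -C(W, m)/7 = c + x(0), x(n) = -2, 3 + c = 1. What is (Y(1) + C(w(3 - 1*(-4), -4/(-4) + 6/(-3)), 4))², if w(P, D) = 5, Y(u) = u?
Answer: 841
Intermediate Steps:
c = -2 (c = -3 + 1 = -2)
C(W, m) = 28 (C(W, m) = -7*(-2 - 2) = -7*(-4) = 28)
(Y(1) + C(w(3 - 1*(-4), -4/(-4) + 6/(-3)), 4))² = (1 + 28)² = 29² = 841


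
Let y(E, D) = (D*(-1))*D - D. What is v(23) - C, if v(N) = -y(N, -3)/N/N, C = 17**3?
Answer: -2598971/529 ≈ -4913.0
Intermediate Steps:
C = 4913
y(E, D) = -D - D**2 (y(E, D) = (-D)*D - D = -D**2 - D = -D - D**2)
v(N) = 6/N**2 (v(N) = -(-1*(-3)*(1 - 3))/N/N = -(-1*(-3)*(-2))/N/N = -(-6/N)/N = -(-6)/N**2 = 6/N**2)
v(23) - C = 6/23**2 - 1*4913 = 6*(1/529) - 4913 = 6/529 - 4913 = -2598971/529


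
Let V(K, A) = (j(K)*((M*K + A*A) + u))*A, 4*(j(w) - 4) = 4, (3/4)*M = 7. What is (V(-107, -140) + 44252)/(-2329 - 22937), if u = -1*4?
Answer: 19460822/37899 ≈ 513.49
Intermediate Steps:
M = 28/3 (M = (4/3)*7 = 28/3 ≈ 9.3333)
j(w) = 5 (j(w) = 4 + (¼)*4 = 4 + 1 = 5)
u = -4
V(K, A) = A*(-20 + 5*A² + 140*K/3) (V(K, A) = (5*((28*K/3 + A*A) - 4))*A = (5*((28*K/3 + A²) - 4))*A = (5*((A² + 28*K/3) - 4))*A = (5*(-4 + A² + 28*K/3))*A = (-20 + 5*A² + 140*K/3)*A = A*(-20 + 5*A² + 140*K/3))
(V(-107, -140) + 44252)/(-2329 - 22937) = ((5/3)*(-140)*(-12 + 3*(-140)² + 28*(-107)) + 44252)/(-2329 - 22937) = ((5/3)*(-140)*(-12 + 3*19600 - 2996) + 44252)/(-25266) = ((5/3)*(-140)*(-12 + 58800 - 2996) + 44252)*(-1/25266) = ((5/3)*(-140)*55792 + 44252)*(-1/25266) = (-39054400/3 + 44252)*(-1/25266) = -38921644/3*(-1/25266) = 19460822/37899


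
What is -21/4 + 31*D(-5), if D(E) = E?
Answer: -641/4 ≈ -160.25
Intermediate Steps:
-21/4 + 31*D(-5) = -21/4 + 31*(-5) = -21*1/4 - 155 = -21/4 - 155 = -641/4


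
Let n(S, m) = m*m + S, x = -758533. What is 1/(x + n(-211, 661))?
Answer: -1/321823 ≈ -3.1073e-6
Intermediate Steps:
n(S, m) = S + m² (n(S, m) = m² + S = S + m²)
1/(x + n(-211, 661)) = 1/(-758533 + (-211 + 661²)) = 1/(-758533 + (-211 + 436921)) = 1/(-758533 + 436710) = 1/(-321823) = -1/321823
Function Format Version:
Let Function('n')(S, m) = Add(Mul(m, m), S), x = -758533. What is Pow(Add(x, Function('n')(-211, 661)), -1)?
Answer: Rational(-1, 321823) ≈ -3.1073e-6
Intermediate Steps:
Function('n')(S, m) = Add(S, Pow(m, 2)) (Function('n')(S, m) = Add(Pow(m, 2), S) = Add(S, Pow(m, 2)))
Pow(Add(x, Function('n')(-211, 661)), -1) = Pow(Add(-758533, Add(-211, Pow(661, 2))), -1) = Pow(Add(-758533, Add(-211, 436921)), -1) = Pow(Add(-758533, 436710), -1) = Pow(-321823, -1) = Rational(-1, 321823)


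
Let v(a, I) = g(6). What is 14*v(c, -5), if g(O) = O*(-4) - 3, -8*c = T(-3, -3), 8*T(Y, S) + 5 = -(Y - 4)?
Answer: -378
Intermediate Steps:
T(Y, S) = -⅛ - Y/8 (T(Y, S) = -5/8 + (-(Y - 4))/8 = -5/8 + (-(-4 + Y))/8 = -5/8 + (4 - Y)/8 = -5/8 + (½ - Y/8) = -⅛ - Y/8)
c = -1/32 (c = -(-⅛ - ⅛*(-3))/8 = -(-⅛ + 3/8)/8 = -⅛*¼ = -1/32 ≈ -0.031250)
g(O) = -3 - 4*O (g(O) = -4*O - 3 = -3 - 4*O)
v(a, I) = -27 (v(a, I) = -3 - 4*6 = -3 - 24 = -27)
14*v(c, -5) = 14*(-27) = -378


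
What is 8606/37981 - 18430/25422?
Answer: -12663371/25409289 ≈ -0.49838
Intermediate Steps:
8606/37981 - 18430/25422 = 8606*(1/37981) - 18430*1/25422 = 8606/37981 - 485/669 = -12663371/25409289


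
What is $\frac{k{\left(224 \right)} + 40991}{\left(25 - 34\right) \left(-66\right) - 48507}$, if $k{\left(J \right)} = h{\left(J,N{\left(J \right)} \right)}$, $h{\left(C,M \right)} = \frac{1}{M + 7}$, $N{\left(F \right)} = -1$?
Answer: $- \frac{245947}{287478} \approx -0.85553$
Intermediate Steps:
$h{\left(C,M \right)} = \frac{1}{7 + M}$
$k{\left(J \right)} = \frac{1}{6}$ ($k{\left(J \right)} = \frac{1}{7 - 1} = \frac{1}{6}$)
$\frac{k{\left(224 \right)} + 40991}{\left(25 - 34\right) \left(-66\right) - 48507} = \frac{\frac{1}{6} + 40991}{\left(25 - 34\right) \left(-66\right) - 48507} = \frac{245947}{6 \left(\left(-9\right) \left(-66\right) - 48507\right)} = \frac{245947}{6 \left(594 - 48507\right)} = \frac{245947}{6 \left(-47913\right)} = \frac{245947}{6} \left(- \frac{1}{47913}\right) = - \frac{245947}{287478}$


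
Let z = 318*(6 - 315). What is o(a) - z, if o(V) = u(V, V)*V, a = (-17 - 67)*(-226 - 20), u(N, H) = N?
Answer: 427099158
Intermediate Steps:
a = 20664 (a = -84*(-246) = 20664)
z = -98262 (z = 318*(-309) = -98262)
o(V) = V**2 (o(V) = V*V = V**2)
o(a) - z = 20664**2 - 1*(-98262) = 427000896 + 98262 = 427099158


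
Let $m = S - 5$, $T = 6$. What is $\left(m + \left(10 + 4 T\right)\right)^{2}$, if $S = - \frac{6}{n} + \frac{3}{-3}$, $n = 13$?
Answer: $\frac{128164}{169} \approx 758.37$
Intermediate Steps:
$S = - \frac{19}{13}$ ($S = - \frac{6}{13} + \frac{3}{-3} = \left(-6\right) \frac{1}{13} + 3 \left(- \frac{1}{3}\right) = - \frac{6}{13} - 1 = - \frac{19}{13} \approx -1.4615$)
$m = - \frac{84}{13}$ ($m = - \frac{19}{13} - 5 = - \frac{84}{13} \approx -6.4615$)
$\left(m + \left(10 + 4 T\right)\right)^{2} = \left(- \frac{84}{13} + \left(10 + 4 \cdot 6\right)\right)^{2} = \left(- \frac{84}{13} + \left(10 + 24\right)\right)^{2} = \left(- \frac{84}{13} + 34\right)^{2} = \left(\frac{358}{13}\right)^{2} = \frac{128164}{169}$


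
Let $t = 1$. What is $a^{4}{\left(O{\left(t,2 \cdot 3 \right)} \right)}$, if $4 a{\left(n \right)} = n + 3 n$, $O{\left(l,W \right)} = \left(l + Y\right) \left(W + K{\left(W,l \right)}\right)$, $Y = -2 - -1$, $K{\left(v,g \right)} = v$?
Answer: $0$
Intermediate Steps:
$Y = -1$ ($Y = -2 + 1 = -1$)
$O{\left(l,W \right)} = 2 W \left(-1 + l\right)$ ($O{\left(l,W \right)} = \left(l - 1\right) \left(W + W\right) = \left(-1 + l\right) 2 W = 2 W \left(-1 + l\right)$)
$a{\left(n \right)} = n$ ($a{\left(n \right)} = \frac{n + 3 n}{4} = \frac{4 n}{4} = n$)
$a^{4}{\left(O{\left(t,2 \cdot 3 \right)} \right)} = \left(2 \cdot 2 \cdot 3 \left(-1 + 1\right)\right)^{4} = \left(2 \cdot 6 \cdot 0\right)^{4} = 0^{4} = 0$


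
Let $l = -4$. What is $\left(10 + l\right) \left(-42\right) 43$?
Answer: $-10836$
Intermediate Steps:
$\left(10 + l\right) \left(-42\right) 43 = \left(10 - 4\right) \left(-42\right) 43 = 6 \left(-42\right) 43 = \left(-252\right) 43 = -10836$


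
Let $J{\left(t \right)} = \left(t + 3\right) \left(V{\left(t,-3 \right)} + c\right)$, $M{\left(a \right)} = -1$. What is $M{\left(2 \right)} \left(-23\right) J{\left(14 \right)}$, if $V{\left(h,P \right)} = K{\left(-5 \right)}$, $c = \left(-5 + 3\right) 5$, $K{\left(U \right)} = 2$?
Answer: $-3128$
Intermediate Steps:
$c = -10$ ($c = \left(-2\right) 5 = -10$)
$V{\left(h,P \right)} = 2$
$J{\left(t \right)} = -24 - 8 t$ ($J{\left(t \right)} = \left(t + 3\right) \left(2 - 10\right) = \left(3 + t\right) \left(-8\right) = -24 - 8 t$)
$M{\left(2 \right)} \left(-23\right) J{\left(14 \right)} = \left(-1\right) \left(-23\right) \left(-24 - 112\right) = 23 \left(-24 - 112\right) = 23 \left(-136\right) = -3128$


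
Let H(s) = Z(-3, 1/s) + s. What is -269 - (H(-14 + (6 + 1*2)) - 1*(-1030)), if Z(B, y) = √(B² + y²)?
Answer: -1293 - 5*√13/6 ≈ -1296.0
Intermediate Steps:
H(s) = s + √(9 + s⁻²) (H(s) = √((-3)² + (1/s)²) + s = √(9 + (1/s)²) + s = √(9 + s⁻²) + s = s + √(9 + s⁻²))
-269 - (H(-14 + (6 + 1*2)) - 1*(-1030)) = -269 - (((-14 + (6 + 1*2)) + √(9 + (-14 + (6 + 1*2))⁻²)) - 1*(-1030)) = -269 - (((-14 + (6 + 2)) + √(9 + (-14 + (6 + 2))⁻²)) + 1030) = -269 - (((-14 + 8) + √(9 + (-14 + 8)⁻²)) + 1030) = -269 - ((-6 + √(9 + (-6)⁻²)) + 1030) = -269 - ((-6 + √(9 + 1/36)) + 1030) = -269 - ((-6 + √(325/36)) + 1030) = -269 - ((-6 + 5*√13/6) + 1030) = -269 - (1024 + 5*√13/6) = -269 + (-1024 - 5*√13/6) = -1293 - 5*√13/6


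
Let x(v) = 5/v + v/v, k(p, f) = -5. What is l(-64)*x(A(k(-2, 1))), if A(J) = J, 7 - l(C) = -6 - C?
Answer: 0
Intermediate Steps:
l(C) = 13 + C (l(C) = 7 - (-6 - C) = 7 + (6 + C) = 13 + C)
x(v) = 1 + 5/v (x(v) = 5/v + 1 = 1 + 5/v)
l(-64)*x(A(k(-2, 1))) = (13 - 64)*((5 - 5)/(-5)) = -(-51)*0/5 = -51*0 = 0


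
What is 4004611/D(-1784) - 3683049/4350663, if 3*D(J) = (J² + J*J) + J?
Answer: 3203439253823/3076173979896 ≈ 1.0414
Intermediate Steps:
D(J) = J/3 + 2*J²/3 (D(J) = ((J² + J*J) + J)/3 = ((J² + J²) + J)/3 = (2*J² + J)/3 = (J + 2*J²)/3 = J/3 + 2*J²/3)
4004611/D(-1784) - 3683049/4350663 = 4004611/(((⅓)*(-1784)*(1 + 2*(-1784)))) - 3683049/4350663 = 4004611/(((⅓)*(-1784)*(1 - 3568))) - 3683049*1/4350663 = 4004611/(((⅓)*(-1784)*(-3567))) - 1227683/1450221 = 4004611/2121176 - 1227683/1450221 = 3203439253823/3076173979896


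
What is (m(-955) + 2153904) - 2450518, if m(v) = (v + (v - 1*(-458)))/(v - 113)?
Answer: -26398525/89 ≈ -2.9661e+5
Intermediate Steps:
m(v) = (458 + 2*v)/(-113 + v) (m(v) = (v + (v + 458))/(-113 + v) = (v + (458 + v))/(-113 + v) = (458 + 2*v)/(-113 + v))
(m(-955) + 2153904) - 2450518 = (2*(229 - 955)/(-113 - 955) + 2153904) - 2450518 = (2*(-726)/(-1068) + 2153904) - 2450518 = (2*(-1/1068)*(-726) + 2153904) - 2450518 = (121/89 + 2153904) - 2450518 = 191697577/89 - 2450518 = -26398525/89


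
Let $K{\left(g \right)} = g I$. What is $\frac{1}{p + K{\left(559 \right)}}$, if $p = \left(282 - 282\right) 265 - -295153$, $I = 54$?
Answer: $\frac{1}{325339} \approx 3.0737 \cdot 10^{-6}$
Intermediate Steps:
$K{\left(g \right)} = 54 g$ ($K{\left(g \right)} = g 54 = 54 g$)
$p = 295153$ ($p = 0 \cdot 265 + 295153 = 0 + 295153 = 295153$)
$\frac{1}{p + K{\left(559 \right)}} = \frac{1}{295153 + 54 \cdot 559} = \frac{1}{295153 + 30186} = \frac{1}{325339}$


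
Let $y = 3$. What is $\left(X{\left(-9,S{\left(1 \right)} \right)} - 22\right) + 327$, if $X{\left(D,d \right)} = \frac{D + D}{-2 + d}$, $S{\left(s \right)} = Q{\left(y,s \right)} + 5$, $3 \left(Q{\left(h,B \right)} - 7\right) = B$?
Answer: $\frac{9401}{31} \approx 303.26$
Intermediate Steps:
$Q{\left(h,B \right)} = 7 + \frac{B}{3}$
$S{\left(s \right)} = 12 + \frac{s}{3}$ ($S{\left(s \right)} = \left(7 + \frac{s}{3}\right) + 5 = 12 + \frac{s}{3}$)
$X{\left(D,d \right)} = \frac{2 D}{-2 + d}$
$\left(X{\left(-9,S{\left(1 \right)} \right)} - 22\right) + 327 = \left(2 \left(-9\right) \frac{1}{-2 + \left(12 + \frac{1}{3} \cdot 1\right)} - 22\right) + 327 = \left(2 \left(-9\right) \frac{1}{-2 + \left(12 + \frac{1}{3}\right)} - 22\right) + 327 = \left(2 \left(-9\right) \frac{1}{-2 + \frac{37}{3}} - 22\right) + 327 = \left(2 \left(-9\right) \frac{1}{\frac{31}{3}} - 22\right) + 327 = \left(2 \left(-9\right) \frac{3}{31} - 22\right) + 327 = \left(- \frac{54}{31} - 22\right) + 327 = - \frac{736}{31} + 327 = \frac{9401}{31}$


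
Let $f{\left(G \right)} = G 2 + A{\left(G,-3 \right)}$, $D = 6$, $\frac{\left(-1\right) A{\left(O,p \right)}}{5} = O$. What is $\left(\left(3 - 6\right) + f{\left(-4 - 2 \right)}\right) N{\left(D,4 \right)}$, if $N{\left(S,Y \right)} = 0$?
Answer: $0$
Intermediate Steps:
$A{\left(O,p \right)} = - 5 O$
$f{\left(G \right)} = - 3 G$ ($f{\left(G \right)} = G 2 - 5 G = 2 G - 5 G = - 3 G$)
$\left(\left(3 - 6\right) + f{\left(-4 - 2 \right)}\right) N{\left(D,4 \right)} = \left(\left(3 - 6\right) - 3 \left(-4 - 2\right)\right) 0 = \left(-3 - -18\right) 0 = \left(-3 + 18\right) 0 = 15 \cdot 0 = 0$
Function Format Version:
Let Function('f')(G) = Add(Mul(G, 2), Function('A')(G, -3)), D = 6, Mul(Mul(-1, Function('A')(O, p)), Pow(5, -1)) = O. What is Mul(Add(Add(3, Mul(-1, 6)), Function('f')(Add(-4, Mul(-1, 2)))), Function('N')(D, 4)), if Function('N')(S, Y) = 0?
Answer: 0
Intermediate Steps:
Function('A')(O, p) = Mul(-5, O)
Function('f')(G) = Mul(-3, G) (Function('f')(G) = Add(Mul(G, 2), Mul(-5, G)) = Add(Mul(2, G), Mul(-5, G)) = Mul(-3, G))
Mul(Add(Add(3, Mul(-1, 6)), Function('f')(Add(-4, Mul(-1, 2)))), Function('N')(D, 4)) = Mul(Add(Add(3, Mul(-1, 6)), Mul(-3, Add(-4, Mul(-1, 2)))), 0) = Mul(Add(Add(3, -6), Mul(-3, Add(-4, -2))), 0) = Mul(Add(-3, Mul(-3, -6)), 0) = Mul(Add(-3, 18), 0) = Mul(15, 0) = 0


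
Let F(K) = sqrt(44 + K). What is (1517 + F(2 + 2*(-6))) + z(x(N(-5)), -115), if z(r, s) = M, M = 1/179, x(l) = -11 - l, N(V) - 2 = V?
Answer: 271544/179 + sqrt(34) ≈ 1522.8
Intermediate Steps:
N(V) = 2 + V
M = 1/179 ≈ 0.0055866
z(r, s) = 1/179
(1517 + F(2 + 2*(-6))) + z(x(N(-5)), -115) = (1517 + sqrt(44 + (2 + 2*(-6)))) + 1/179 = (1517 + sqrt(44 + (2 - 12))) + 1/179 = (1517 + sqrt(44 - 10)) + 1/179 = (1517 + sqrt(34)) + 1/179 = 271544/179 + sqrt(34)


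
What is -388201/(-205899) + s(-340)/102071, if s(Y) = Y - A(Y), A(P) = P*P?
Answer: 15752134211/21016316829 ≈ 0.74952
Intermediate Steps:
A(P) = P²
s(Y) = Y - Y²
-388201/(-205899) + s(-340)/102071 = -388201/(-205899) - 340*(1 - 1*(-340))/102071 = -388201*(-1/205899) - 340*(1 + 340)*(1/102071) = 388201/205899 - 340*341*(1/102071) = 388201/205899 - 115940*1/102071 = 388201/205899 - 115940/102071 = 15752134211/21016316829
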